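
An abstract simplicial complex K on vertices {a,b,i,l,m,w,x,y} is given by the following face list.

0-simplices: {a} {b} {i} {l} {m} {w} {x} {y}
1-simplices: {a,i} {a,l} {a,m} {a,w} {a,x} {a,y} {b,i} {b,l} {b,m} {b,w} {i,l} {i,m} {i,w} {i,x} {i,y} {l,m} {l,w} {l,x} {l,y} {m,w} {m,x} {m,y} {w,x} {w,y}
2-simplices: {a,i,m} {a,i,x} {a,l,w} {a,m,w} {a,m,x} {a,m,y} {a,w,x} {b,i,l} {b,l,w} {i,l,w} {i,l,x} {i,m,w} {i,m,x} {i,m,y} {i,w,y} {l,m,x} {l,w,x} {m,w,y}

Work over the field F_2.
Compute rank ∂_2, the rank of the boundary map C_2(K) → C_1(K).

rank∂_2=15

n_0=8 n_1=24 n_2=18  [Z2]
∂1: piv[ai,al,am,aw,ax,ay,bi] rk=7  ker:bl,bm,bw,il,im,iw,ix,iy,lm,lw,lx,ly,mw,mx,my,wx,wy
∂2: piv[aim,aix,alw,amw,amx,amy,awx,bil,blw,ilw,ilx,imw,imy,iwy,lmx] rk=15  ker:imx,lwx,mwy
rk∂_2=15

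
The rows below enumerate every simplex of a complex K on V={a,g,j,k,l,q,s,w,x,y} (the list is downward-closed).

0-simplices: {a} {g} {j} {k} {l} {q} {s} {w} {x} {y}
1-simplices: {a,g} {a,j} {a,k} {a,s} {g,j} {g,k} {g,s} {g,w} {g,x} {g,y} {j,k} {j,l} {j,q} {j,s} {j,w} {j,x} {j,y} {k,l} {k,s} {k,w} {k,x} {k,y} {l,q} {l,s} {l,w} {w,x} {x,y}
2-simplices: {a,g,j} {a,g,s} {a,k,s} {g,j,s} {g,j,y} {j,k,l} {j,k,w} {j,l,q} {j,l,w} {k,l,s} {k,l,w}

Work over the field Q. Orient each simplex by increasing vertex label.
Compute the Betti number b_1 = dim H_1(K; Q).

b_1=8

n_0=10 n_1=27 n_2=11  [Q]
∂1: piv[ag,aj,ak,as,gw,gx,gy,jl,jq] rk=9  ker:gj,gk,gs,jk,js,jw,jx,jy,kl,ks,kw,kx,ky,lq,ls,lw,wx,xy
∂2: piv[agj,ags,aks,gjs,gjy,jkl,jkw,jlq,jlw,kls] rk=10  ker:klw
b_1=(27−9)−10=8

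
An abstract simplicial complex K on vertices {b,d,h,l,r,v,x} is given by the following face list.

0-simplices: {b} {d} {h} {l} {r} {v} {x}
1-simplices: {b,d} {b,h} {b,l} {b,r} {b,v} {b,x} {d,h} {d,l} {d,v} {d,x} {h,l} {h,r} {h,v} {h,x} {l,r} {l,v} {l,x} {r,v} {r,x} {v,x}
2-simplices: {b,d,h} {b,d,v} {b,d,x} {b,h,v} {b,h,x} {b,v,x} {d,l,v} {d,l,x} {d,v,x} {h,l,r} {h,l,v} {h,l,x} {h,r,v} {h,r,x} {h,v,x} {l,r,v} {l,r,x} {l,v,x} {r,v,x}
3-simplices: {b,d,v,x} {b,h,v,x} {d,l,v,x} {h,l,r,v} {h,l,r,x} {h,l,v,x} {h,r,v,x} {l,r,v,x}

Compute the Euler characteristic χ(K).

χ(K)=-2

n_0=7 n_1=20 n_2=19 n_3=8
χ=+7−20+19−8=-2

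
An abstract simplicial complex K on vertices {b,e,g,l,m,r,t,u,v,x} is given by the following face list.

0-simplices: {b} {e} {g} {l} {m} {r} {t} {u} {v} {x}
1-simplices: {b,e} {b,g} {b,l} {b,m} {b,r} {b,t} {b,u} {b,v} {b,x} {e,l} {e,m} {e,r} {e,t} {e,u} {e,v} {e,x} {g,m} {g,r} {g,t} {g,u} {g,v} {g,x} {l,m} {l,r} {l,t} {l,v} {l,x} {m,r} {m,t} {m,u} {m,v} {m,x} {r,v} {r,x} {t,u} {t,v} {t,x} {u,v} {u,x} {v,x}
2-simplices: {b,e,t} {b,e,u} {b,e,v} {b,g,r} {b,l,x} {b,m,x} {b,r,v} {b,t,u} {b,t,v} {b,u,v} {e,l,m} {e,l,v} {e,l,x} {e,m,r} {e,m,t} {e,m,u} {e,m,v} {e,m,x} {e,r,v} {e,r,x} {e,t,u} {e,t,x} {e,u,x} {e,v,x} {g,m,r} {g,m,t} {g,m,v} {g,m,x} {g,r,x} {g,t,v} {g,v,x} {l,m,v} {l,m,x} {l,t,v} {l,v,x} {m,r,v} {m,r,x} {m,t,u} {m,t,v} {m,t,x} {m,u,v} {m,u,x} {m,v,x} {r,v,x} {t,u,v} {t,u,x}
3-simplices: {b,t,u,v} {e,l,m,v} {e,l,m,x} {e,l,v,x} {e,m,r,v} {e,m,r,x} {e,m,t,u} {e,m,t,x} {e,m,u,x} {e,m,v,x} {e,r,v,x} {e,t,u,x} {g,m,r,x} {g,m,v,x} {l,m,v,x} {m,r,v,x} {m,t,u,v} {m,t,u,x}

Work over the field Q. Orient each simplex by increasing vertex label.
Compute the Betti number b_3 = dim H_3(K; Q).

b_3=3

n_0=10 n_1=40 n_2=46 n_3=18  [Q]
∂1: piv[be,bg,bl,bm,br,bt,bu,bv,bx] rk=9  ker:el,em,er,et,eu,ev,ex,gm,gr,gt,gu,gv,gx,lm,lr,lt,lv,lx,mr,mt,mu,mv,mx,rv,rx,tu,tv,tx,uv,ux,vx
∂2: piv[bet,beu,bev,bgr,blx,bmx,brv,btu,btv,buv,elm,elv,elx,emr,emt,emu,emv,emx,erv,erx,etx,eux,evx,gmr,gmt,gmv,gmx,ltv] rk=28  ker:etu,grx,gtv,gvx,lmv,lmx,lvx,mrv,mrx,mtu,mtv,mtx,muv,mux,mvx,rvx,tuv,tux
∂3: piv[btuv,elmv,elmx,elvx,emrv,emrx,emtu,emtx,emux,emvx,ervx,etux,gmrx,gmvx,mtuv] rk=15  ker:lmvx,mrvx,mtux
b_3=(18−15)−0=3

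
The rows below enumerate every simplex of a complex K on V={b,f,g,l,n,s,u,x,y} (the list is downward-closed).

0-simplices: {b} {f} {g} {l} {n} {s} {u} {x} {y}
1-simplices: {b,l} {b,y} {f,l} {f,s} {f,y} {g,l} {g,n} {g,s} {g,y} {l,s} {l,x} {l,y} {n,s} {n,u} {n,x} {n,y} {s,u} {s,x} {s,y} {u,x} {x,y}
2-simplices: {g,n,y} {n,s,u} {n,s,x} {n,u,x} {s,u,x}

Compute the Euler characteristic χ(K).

n_0=9 n_1=21 n_2=5
χ=+9−21+5=-7

χ(K)=-7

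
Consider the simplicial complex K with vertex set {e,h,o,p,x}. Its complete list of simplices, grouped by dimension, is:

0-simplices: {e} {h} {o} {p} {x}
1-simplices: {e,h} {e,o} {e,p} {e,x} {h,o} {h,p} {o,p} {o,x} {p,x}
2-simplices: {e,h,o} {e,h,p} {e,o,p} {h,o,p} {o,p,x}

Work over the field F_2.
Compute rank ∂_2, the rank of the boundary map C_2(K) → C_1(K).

rank∂_2=4

n_0=5 n_1=9 n_2=5  [Z2]
∂1: piv[eh,eo,ep,ex] rk=4  ker:ho,hp,op,ox,px
∂2: piv[eho,ehp,eop,opx] rk=4  ker:hop
rk∂_2=4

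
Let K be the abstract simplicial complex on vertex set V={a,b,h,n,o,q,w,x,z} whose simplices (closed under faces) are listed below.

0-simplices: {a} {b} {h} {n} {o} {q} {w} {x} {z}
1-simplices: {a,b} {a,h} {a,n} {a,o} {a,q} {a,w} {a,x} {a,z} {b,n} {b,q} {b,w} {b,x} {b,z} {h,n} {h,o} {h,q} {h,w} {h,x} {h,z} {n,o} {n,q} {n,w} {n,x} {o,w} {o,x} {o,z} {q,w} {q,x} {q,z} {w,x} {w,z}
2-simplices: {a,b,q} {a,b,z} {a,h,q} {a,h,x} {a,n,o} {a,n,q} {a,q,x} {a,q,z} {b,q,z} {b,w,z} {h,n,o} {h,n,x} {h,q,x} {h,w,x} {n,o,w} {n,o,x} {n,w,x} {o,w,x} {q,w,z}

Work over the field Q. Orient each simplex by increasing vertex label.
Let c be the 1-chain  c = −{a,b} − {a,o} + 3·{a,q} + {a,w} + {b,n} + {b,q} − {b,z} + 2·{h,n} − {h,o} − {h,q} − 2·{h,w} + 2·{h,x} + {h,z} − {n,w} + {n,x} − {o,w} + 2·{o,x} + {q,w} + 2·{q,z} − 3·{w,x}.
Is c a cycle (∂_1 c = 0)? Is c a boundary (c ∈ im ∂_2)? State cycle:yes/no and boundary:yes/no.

n_0=9 n_1=31 n_2=19  [Q]
∂1: piv[ab,ah,an,ao,aq,aw,ax,az] rk=8  ker:bn,bq,bw,bx,bz,hn,ho,hq,hw,hx,hz,no,nq,nw,nx,ow,ox,oz,qw,qx,qz,wx,wz
∂2: piv[abq,abz,ahq,ahx,ano,anq,aqx,aqz,bwz,hno,hnx,hwx,now,nox,nwx,qwz] rk=16  ker:bqz,hqx,owx
∂1c = −2·{a} − 2·{b} − {h} + 3·{n} − 3·{o} + {w} + 2·{x} + 2·{z}

cycle:no boundary:no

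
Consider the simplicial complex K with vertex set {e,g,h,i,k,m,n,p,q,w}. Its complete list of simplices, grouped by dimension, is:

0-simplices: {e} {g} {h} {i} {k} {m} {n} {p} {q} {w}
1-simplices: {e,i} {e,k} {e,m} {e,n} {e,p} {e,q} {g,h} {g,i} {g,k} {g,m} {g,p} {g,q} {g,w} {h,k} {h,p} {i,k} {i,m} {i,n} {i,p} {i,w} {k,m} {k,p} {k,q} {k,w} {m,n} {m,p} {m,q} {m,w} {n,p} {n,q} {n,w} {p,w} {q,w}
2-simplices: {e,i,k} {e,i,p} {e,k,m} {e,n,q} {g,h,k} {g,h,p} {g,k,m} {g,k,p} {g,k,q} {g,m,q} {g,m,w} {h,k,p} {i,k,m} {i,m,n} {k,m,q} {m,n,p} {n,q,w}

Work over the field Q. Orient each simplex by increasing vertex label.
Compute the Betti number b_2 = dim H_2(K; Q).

b_2=2

n_0=10 n_1=33 n_2=17  [Q]
∂1: piv[ei,ek,em,en,ep,eq,gh,gi,gw] rk=9  ker:gk,gm,gp,gq,hk,hp,ik,im,in,ip,iw,km,kp,kq,kw,mn,mp,mq,mw,np,nq,nw,pw,qw
∂2: piv[eik,eip,ekm,enq,ghk,ghp,gkm,gkp,gkq,gmq,gmw,ikm,imn,mnp,nqw] rk=15  ker:hkp,kmq
b_2=(17−15)−0=2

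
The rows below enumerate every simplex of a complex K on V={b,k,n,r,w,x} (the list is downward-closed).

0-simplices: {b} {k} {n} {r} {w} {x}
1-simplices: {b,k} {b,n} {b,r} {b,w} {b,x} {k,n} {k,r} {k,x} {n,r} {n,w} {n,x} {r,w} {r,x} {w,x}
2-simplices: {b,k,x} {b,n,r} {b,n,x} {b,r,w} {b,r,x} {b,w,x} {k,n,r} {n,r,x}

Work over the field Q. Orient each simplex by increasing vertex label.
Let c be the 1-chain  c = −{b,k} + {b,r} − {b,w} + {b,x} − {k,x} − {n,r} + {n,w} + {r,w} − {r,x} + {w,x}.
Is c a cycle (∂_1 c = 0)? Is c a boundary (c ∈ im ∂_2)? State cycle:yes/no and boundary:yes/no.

n_0=6 n_1=14 n_2=8  [Q]
∂1: piv[bk,bn,br,bw,bx] rk=5  ker:kn,kr,kx,nr,nw,nx,rw,rx,wx
∂2: piv[bkx,bnr,bnx,brw,brx,bwx,knr] rk=7  ker:nrx
∂1c = 0
c vs im∂2: residual ≠ 0 ⇒ not boundary

cycle:yes boundary:no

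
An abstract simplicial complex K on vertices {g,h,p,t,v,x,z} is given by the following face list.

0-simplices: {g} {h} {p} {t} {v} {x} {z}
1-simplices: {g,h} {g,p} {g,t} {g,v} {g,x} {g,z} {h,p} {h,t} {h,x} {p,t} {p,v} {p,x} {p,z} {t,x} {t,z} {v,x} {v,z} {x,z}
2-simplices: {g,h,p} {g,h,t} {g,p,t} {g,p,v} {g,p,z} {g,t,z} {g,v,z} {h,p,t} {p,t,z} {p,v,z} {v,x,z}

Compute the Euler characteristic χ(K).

χ(K)=0

n_0=7 n_1=18 n_2=11
χ=+7−18+11=0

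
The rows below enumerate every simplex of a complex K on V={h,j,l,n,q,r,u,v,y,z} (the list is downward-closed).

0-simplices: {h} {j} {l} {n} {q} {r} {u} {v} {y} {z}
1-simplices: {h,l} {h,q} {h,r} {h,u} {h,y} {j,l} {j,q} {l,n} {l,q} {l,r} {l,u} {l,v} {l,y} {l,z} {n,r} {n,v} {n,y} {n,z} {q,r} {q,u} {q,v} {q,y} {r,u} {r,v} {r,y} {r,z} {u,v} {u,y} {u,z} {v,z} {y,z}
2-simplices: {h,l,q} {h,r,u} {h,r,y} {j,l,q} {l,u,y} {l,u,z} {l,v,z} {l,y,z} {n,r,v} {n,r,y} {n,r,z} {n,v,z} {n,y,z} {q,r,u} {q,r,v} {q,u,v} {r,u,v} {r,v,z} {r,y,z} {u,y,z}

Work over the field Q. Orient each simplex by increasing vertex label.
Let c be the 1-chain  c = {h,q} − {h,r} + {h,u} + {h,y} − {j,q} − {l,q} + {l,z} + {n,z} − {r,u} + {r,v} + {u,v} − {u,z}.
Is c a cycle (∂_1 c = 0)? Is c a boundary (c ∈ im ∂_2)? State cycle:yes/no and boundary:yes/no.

n_0=10 n_1=31 n_2=20  [Q]
∂1: piv[hl,hq,hr,hu,hy,jl,ln,lv,lz] rk=9  ker:jq,lq,lr,lu,ly,nr,nv,ny,nz,qr,qu,qv,qy,ru,rv,ry,rz,uv,uy,uz,vz,yz
∂2: piv[hlq,hru,hry,jlq,luy,luz,lvz,lyz,nrv,nry,nrz,nvz,nyz,qru,qrv,quv] rk=16  ker:ruv,rvz,ryz,uyz
∂1c = −2·{h} + {j} − {n} − {q} − {r} + 2·{v} + {y} + {z}

cycle:no boundary:no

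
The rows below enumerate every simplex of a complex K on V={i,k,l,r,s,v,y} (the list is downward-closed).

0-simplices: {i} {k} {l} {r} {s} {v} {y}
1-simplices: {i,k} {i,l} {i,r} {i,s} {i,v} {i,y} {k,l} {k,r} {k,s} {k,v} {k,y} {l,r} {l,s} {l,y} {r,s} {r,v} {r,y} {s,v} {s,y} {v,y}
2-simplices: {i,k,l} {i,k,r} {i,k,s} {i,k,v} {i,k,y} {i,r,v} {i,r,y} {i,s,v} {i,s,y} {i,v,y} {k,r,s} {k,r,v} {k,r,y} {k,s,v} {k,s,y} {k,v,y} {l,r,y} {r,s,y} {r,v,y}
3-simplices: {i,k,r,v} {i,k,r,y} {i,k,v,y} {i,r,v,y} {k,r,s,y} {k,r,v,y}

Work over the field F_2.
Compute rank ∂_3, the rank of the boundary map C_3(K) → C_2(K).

n_0=7 n_1=20 n_2=19 n_3=6  [Z2]
∂1: piv[ik,il,ir,is,iv,iy] rk=6  ker:kl,kr,ks,kv,ky,lr,ls,ly,rs,rv,ry,sv,sy,vy
∂2: piv[ikl,ikr,iks,ikv,iky,irv,iry,isv,isy,ivy,krs,lry] rk=12  ker:krv,kry,ksv,ksy,kvy,rsy,rvy
∂3: piv[ikrv,ikry,ikvy,irvy,krsy] rk=5  ker:krvy
rk∂_3=5

rank∂_3=5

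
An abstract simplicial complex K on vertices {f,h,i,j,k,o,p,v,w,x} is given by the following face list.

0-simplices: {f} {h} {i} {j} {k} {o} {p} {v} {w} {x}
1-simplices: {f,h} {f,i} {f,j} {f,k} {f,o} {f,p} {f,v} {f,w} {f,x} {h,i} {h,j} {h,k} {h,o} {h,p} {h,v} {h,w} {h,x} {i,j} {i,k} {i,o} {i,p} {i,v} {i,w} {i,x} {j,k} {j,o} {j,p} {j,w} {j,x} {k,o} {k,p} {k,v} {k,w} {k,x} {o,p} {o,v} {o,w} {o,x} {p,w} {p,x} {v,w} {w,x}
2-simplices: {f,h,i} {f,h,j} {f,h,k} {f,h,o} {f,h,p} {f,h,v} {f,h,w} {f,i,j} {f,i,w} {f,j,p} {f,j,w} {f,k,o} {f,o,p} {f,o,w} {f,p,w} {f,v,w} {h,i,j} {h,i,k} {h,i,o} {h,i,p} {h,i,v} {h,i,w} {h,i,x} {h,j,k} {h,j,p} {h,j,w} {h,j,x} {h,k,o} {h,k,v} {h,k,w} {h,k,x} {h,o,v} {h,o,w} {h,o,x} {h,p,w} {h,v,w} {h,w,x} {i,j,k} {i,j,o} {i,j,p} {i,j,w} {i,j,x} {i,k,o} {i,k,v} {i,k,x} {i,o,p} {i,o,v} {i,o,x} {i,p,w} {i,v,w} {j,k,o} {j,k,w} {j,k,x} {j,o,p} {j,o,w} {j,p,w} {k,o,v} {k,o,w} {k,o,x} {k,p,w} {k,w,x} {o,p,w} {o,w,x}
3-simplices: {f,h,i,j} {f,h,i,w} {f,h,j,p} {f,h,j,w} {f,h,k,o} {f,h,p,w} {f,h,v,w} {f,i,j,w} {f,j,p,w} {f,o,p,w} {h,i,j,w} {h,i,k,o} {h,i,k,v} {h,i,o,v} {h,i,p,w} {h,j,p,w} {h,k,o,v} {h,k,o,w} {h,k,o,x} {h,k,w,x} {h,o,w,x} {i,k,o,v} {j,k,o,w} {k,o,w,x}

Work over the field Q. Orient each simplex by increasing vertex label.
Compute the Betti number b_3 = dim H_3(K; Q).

b_3=4

n_0=10 n_1=42 n_2=63 n_3=24  [Q]
∂1: piv[fh,fi,fj,fk,fo,fp,fv,fw,fx] rk=9  ker:hi,hj,hk,ho,hp,hv,hw,hx,ij,ik,io,ip,iv,iw,ix,jk,jo,jp,jw,jx,ko,kp,kv,kw,kx,op,ov,ow,ox,pw,px,vw,wx
∂2: piv[fhi,fhj,fhk,fho,fhp,fhv,fhw,fij,fiw,fjp,fjw,fko,fop,fow,fpw,fvw,hik,hio,hip,hiv,hix,hjk,hjx,hkv,hkw,hkx,hov,hox,hwx,ijo,kpw] rk=31  ker:hij,hiw,hjp,hjw,hko,how,hpw,hvw,ijk,ijp,ijw,ijx,iko,ikv,ikx,iop,iov,iox,ipw,ivw,jko,jkw,jkx,jop,jow,jpw,kov,kow,kox,kwx,opw,owx
∂3: piv[fhij,fhiw,fhjp,fhjw,fhko,fhpw,fhvw,fijw,fjpw,fopw,hiko,hikv,hiov,hipw,hkov,hkow,hkox,hkwx,howx,jkow] rk=20  ker:hijw,hjpw,ikov,kowx
b_3=(24−20)−0=4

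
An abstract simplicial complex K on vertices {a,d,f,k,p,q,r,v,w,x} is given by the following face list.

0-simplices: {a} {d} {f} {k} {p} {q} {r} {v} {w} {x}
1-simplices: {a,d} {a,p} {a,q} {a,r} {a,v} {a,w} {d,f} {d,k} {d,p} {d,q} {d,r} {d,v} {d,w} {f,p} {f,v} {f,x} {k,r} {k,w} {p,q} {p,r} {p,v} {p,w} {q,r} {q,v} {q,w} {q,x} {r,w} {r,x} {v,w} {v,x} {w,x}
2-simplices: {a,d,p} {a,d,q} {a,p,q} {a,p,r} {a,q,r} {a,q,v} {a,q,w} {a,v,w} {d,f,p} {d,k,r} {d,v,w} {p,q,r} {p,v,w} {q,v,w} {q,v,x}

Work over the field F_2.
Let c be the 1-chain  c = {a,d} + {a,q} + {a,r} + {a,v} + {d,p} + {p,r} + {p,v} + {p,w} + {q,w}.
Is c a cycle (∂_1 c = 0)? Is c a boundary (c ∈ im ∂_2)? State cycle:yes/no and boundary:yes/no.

n_0=10 n_1=31 n_2=15  [Z2]
∂1: piv[ad,ap,aq,ar,av,aw,df,dk,fx] rk=9  ker:dp,dq,dr,dv,dw,fp,fv,kr,kw,pq,pr,pv,pw,qr,qv,qw,qx,rw,rx,vw,vx,wx
∂2: piv[adp,adq,apq,apr,aqr,aqv,aqw,avw,dfp,dkr,dvw,pvw,qvx] rk=13  ker:pqr,qvw
∂1c = 0
c vs im∂2: reduces to 0 ⇒ boundary

cycle:yes boundary:yes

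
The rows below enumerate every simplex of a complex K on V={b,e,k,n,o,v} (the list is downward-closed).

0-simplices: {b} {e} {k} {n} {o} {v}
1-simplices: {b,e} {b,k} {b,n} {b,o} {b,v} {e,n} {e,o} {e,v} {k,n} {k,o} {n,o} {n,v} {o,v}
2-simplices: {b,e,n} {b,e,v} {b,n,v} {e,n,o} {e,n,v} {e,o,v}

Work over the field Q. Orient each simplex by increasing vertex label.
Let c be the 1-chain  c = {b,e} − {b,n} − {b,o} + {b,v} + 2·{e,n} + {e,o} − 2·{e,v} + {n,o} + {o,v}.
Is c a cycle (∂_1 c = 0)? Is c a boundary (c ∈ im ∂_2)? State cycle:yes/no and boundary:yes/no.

cycle:yes boundary:no

n_0=6 n_1=13 n_2=6  [Q]
∂1: piv[be,bk,bn,bo,bv] rk=5  ker:en,eo,ev,kn,ko,no,nv,ov
∂2: piv[ben,bev,bnv,eno,eov] rk=5  ker:env
∂1c = 0
c vs im∂2: residual ≠ 0 ⇒ not boundary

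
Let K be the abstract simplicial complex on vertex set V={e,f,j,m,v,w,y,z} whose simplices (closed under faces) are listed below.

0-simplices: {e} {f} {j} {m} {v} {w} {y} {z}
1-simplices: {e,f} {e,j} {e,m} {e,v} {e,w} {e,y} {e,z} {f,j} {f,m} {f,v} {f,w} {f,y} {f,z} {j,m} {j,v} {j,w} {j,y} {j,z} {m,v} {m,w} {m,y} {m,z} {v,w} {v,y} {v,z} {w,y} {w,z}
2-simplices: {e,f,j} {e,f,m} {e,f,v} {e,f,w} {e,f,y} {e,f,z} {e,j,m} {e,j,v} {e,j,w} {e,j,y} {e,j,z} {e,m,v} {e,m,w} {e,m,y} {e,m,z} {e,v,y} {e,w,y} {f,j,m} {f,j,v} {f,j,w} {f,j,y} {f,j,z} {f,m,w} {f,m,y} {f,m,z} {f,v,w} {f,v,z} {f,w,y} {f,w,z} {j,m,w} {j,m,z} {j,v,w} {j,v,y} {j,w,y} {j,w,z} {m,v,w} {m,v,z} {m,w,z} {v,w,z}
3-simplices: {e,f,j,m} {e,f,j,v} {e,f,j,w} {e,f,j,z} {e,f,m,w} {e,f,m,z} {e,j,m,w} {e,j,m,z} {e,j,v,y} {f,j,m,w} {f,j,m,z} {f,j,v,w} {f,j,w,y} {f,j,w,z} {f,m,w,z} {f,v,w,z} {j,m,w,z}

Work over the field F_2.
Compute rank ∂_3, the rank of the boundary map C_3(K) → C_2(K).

n_0=8 n_1=27 n_2=39 n_3=17  [Z2]
∂1: piv[ef,ej,em,ev,ew,ey,ez] rk=7  ker:fj,fm,fv,fw,fy,fz,jm,jv,jw,jy,jz,mv,mw,my,mz,vw,vy,vz,wy,wz
∂2: piv[efj,efm,efv,efw,efy,efz,ejm,ejv,ejw,ejy,ejz,emv,emw,emy,emz,evy,ewy,fvw,fvz,fwz] rk=20  ker:fjm,fjv,fjw,fjy,fjz,fmw,fmy,fmz,fwy,jmw,jmz,jvw,jvy,jwy,jwz,mvw,mvz,mwz,vwz
∂3: piv[efjm,efjv,efjw,efjz,efmw,efmz,ejmw,ejmz,ejvy,fjvw,fjwy,fjwz,fmwz,fvwz] rk=14  ker:fjmw,fjmz,jmwz
rk∂_3=14

rank∂_3=14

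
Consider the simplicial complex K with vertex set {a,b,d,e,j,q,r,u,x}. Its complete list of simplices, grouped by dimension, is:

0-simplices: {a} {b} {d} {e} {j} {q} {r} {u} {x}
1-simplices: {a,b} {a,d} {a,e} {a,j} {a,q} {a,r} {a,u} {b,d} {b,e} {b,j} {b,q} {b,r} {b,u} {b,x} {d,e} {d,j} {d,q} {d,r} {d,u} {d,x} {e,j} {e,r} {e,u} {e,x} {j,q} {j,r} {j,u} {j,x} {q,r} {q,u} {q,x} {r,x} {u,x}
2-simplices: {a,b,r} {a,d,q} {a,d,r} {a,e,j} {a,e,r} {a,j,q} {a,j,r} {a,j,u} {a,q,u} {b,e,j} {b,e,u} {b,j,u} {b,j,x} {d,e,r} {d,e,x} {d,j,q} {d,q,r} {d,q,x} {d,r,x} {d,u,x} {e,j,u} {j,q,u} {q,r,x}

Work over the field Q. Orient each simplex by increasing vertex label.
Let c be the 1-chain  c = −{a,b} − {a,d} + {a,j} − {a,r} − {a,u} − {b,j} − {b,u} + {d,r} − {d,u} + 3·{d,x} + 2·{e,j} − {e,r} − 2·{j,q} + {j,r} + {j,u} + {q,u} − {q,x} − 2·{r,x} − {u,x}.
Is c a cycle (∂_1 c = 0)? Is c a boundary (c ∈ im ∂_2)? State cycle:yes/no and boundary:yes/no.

n_0=9 n_1=33 n_2=23  [Q]
∂1: piv[ab,ad,ae,aj,aq,ar,au,bx] rk=8  ker:bd,be,bj,bq,br,bu,de,dj,dq,dr,du,dx,ej,er,eu,ex,jq,jr,ju,jx,qr,qu,qx,rx,ux
∂2: piv[abr,adq,adr,aej,aer,ajq,ajr,aju,aqu,bej,beu,bju,bjx,der,dex,djq,dqr,dqx,drx,dux] rk=20  ker:eju,jqu,qrx
∂1c = 3·{a} + {b} − 4·{d} − {e} + 2·{j} − 2·{q} + 2·{r} − {x}

cycle:no boundary:no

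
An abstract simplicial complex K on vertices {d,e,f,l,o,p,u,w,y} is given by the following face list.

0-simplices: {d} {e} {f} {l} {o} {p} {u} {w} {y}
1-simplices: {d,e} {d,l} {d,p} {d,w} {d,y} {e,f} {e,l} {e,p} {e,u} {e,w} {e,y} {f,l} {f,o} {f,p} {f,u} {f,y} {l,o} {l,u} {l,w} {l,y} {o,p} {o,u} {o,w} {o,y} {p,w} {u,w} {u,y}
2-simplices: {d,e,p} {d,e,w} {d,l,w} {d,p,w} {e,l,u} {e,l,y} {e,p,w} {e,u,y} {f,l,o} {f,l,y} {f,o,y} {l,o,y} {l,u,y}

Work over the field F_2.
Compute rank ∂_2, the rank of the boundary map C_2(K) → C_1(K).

rank∂_2=10

n_0=9 n_1=27 n_2=13  [Z2]
∂1: piv[de,dl,dp,dw,dy,ef,eu,fo] rk=8  ker:el,ep,ew,ey,fl,fp,fu,fy,lo,lu,lw,ly,op,ou,ow,oy,pw,uw,uy
∂2: piv[dep,dew,dlw,dpw,elu,ely,euy,flo,fly,foy] rk=10  ker:epw,loy,luy
rk∂_2=10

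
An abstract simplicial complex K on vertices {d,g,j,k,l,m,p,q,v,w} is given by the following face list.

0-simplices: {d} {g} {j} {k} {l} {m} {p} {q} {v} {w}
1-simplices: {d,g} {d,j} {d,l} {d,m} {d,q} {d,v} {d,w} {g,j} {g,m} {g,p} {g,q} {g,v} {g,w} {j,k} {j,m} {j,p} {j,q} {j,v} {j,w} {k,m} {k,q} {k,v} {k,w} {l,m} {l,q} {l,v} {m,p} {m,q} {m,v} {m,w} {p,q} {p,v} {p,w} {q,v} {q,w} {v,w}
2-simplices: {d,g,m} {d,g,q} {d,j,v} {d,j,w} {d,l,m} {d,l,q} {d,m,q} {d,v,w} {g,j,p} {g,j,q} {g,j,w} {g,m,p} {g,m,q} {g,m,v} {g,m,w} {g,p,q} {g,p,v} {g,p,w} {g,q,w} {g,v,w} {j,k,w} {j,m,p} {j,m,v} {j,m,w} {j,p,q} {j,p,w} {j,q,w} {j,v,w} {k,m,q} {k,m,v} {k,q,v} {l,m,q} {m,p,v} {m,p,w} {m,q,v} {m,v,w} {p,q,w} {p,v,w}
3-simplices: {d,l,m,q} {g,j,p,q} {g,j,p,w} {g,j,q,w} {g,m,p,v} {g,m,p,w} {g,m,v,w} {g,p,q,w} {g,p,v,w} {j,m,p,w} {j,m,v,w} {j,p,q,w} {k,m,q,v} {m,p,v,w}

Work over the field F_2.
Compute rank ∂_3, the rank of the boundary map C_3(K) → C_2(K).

n_0=10 n_1=36 n_2=38 n_3=14  [Z2]
∂1: piv[dg,dj,dl,dm,dq,dv,dw,gp,jk] rk=9  ker:gj,gm,gq,gv,gw,jm,jp,jq,jv,jw,km,kq,kv,kw,lm,lq,lv,mp,mq,mv,mw,pq,pv,pw,qv,qw,vw
∂2: piv[dgm,dgq,djv,djw,dlm,dlq,dmq,dvw,gjp,gjq,gjw,gmp,gmv,gmw,gpq,gpv,gpw,gqw,gvw,jkw,jmp,kmq,kmv,kqv] rk=24  ker:gmq,jmv,jmw,jpq,jpw,jqw,jvw,lmq,mpv,mpw,mqv,mvw,pqw,pvw
∂3: piv[dlmq,gjpq,gjpw,gjqw,gmpv,gmpw,gmvw,gpqw,gpvw,jmpw,jmvw,kmqv] rk=12  ker:jpqw,mpvw
rk∂_3=12

rank∂_3=12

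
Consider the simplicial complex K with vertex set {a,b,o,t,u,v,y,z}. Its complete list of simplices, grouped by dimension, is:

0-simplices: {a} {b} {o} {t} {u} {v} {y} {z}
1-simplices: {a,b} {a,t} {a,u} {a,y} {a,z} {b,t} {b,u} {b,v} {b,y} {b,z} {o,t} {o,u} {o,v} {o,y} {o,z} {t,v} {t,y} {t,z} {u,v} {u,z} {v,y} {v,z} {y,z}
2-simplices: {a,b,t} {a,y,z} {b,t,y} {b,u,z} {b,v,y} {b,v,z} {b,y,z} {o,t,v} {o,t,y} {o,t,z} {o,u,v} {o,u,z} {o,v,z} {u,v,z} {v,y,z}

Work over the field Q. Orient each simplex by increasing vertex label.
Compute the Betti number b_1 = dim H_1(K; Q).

b_1=3

n_0=8 n_1=23 n_2=15  [Q]
∂1: piv[ab,at,au,ay,az,bv,ot] rk=7  ker:bt,bu,by,bz,ou,ov,oy,oz,tv,ty,tz,uv,uz,vy,vz,yz
∂2: piv[abt,ayz,bty,buz,bvy,bvz,byz,otv,oty,otz,ouv,ouz,ovz] rk=13  ker:uvz,vyz
b_1=(23−7)−13=3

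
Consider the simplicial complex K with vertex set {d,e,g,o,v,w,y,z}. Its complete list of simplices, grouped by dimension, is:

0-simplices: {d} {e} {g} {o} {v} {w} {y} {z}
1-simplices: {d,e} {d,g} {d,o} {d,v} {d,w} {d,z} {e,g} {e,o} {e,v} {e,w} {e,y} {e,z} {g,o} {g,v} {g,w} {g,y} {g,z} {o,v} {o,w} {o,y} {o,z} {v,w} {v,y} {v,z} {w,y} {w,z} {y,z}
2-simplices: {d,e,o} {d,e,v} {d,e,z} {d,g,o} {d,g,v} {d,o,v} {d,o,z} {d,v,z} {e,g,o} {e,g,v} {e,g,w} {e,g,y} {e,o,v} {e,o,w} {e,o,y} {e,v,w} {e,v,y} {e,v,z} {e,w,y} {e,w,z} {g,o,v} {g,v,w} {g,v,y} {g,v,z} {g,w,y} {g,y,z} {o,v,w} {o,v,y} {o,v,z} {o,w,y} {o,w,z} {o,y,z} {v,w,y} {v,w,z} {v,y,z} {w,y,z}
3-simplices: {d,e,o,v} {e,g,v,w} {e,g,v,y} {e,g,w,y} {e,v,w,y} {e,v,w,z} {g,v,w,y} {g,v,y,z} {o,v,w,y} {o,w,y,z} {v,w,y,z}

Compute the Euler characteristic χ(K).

χ(K)=6

n_0=8 n_1=27 n_2=36 n_3=11
χ=+8−27+36−11=6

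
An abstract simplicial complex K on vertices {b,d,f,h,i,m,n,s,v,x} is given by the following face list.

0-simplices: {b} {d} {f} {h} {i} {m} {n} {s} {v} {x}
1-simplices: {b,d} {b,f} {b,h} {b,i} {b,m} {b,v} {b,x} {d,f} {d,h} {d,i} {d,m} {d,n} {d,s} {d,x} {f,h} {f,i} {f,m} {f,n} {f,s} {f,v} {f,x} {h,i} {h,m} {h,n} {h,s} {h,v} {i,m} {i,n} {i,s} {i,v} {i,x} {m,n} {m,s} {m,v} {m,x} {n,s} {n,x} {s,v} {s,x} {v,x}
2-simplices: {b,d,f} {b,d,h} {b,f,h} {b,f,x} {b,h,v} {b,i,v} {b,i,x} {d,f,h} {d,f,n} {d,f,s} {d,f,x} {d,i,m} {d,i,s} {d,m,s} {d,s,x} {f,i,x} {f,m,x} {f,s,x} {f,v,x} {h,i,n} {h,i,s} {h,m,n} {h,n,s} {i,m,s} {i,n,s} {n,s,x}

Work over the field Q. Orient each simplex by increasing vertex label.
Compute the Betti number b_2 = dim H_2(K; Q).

b_2=4

n_0=10 n_1=40 n_2=26  [Q]
∂1: piv[bd,bf,bh,bi,bm,bv,bx,dn,ds] rk=9  ker:df,dh,di,dm,dx,fh,fi,fm,fn,fs,fv,fx,hi,hm,hn,hs,hv,im,in,is,iv,ix,mn,ms,mv,mx,ns,nx,sv,sx,vx
∂2: piv[bdf,bdh,bfh,bfx,bhv,biv,bix,dfn,dfs,dfx,dim,dis,dms,dsx,fix,fmx,fvx,hin,his,hmn,hns,nsx] rk=22  ker:dfh,fsx,ims,ins
b_2=(26−22)−0=4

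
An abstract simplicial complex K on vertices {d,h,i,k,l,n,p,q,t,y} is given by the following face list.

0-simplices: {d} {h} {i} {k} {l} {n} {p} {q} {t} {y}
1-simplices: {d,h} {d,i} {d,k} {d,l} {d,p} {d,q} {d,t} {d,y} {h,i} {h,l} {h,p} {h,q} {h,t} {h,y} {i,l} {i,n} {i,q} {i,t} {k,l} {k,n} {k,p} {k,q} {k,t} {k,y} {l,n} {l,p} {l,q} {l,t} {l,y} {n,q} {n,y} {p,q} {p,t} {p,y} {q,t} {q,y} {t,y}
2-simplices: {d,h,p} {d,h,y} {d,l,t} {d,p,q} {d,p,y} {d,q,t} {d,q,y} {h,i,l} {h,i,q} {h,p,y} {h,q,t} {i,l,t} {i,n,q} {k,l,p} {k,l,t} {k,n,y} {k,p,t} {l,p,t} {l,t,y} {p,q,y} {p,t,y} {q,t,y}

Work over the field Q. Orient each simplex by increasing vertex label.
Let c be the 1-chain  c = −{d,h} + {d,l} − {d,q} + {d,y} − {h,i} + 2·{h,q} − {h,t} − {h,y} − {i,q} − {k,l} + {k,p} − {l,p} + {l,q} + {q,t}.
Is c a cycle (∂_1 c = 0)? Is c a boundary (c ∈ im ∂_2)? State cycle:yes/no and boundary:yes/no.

n_0=10 n_1=37 n_2=22  [Q]
∂1: piv[dh,di,dk,dl,dp,dq,dt,dy,in] rk=9  ker:hi,hl,hp,hq,ht,hy,il,iq,it,kl,kn,kp,kq,kt,ky,ln,lp,lq,lt,ly,nq,ny,pq,pt,py,qt,qy,ty
∂2: piv[dhp,dhy,dlt,dpq,dpy,dqt,dqy,hil,hiq,hqt,ilt,inq,klp,klt,kny,kpt,lty,pty,qty] rk=19  ker:hpy,lpt,pqy
∂1c = 0
c vs im∂2: residual ≠ 0 ⇒ not boundary

cycle:yes boundary:no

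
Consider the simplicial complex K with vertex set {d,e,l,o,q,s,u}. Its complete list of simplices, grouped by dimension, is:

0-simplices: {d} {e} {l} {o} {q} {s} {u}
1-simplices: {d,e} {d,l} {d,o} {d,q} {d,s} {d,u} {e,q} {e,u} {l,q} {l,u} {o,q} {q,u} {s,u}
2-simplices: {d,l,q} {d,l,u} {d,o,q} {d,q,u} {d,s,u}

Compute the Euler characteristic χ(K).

χ(K)=-1

n_0=7 n_1=13 n_2=5
χ=+7−13+5=-1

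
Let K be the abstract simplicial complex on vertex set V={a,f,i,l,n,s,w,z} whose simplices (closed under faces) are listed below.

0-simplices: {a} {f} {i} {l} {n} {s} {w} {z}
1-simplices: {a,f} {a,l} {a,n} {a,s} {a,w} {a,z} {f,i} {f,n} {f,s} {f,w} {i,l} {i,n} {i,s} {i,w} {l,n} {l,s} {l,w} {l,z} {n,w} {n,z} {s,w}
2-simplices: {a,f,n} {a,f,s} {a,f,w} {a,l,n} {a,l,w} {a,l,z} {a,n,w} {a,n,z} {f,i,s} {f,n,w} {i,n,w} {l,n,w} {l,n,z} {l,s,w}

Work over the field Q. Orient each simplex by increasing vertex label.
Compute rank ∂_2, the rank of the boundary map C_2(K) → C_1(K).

n_0=8 n_1=21 n_2=14  [Q]
∂1: piv[af,al,an,as,aw,az,fi] rk=7  ker:fn,fs,fw,il,in,is,iw,ln,ls,lw,lz,nw,nz,sw
∂2: piv[afn,afs,afw,aln,alw,alz,anw,anz,fis,inw,lsw] rk=11  ker:fnw,lnw,lnz
rk∂_2=11

rank∂_2=11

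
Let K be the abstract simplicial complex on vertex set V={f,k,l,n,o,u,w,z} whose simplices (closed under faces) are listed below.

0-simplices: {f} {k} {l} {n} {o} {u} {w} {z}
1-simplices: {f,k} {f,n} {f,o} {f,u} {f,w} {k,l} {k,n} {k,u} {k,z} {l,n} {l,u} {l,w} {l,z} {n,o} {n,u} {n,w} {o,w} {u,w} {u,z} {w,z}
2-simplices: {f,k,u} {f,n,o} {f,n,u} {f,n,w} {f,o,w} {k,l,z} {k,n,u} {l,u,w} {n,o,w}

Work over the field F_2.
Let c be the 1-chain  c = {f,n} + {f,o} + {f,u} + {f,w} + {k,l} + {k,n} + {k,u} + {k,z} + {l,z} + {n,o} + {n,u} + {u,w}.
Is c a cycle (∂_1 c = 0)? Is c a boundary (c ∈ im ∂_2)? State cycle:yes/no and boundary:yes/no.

n_0=8 n_1=20 n_2=9  [Z2]
∂1: piv[fk,fn,fo,fu,fw,kl,kz] rk=7  ker:kn,ku,ln,lu,lw,lz,no,nu,nw,ow,uw,uz,wz
∂2: piv[fku,fno,fnu,fnw,fow,klz,knu,luw] rk=8  ker:now
∂1c = 0
c vs im∂2: residual ≠ 0 ⇒ not boundary

cycle:yes boundary:no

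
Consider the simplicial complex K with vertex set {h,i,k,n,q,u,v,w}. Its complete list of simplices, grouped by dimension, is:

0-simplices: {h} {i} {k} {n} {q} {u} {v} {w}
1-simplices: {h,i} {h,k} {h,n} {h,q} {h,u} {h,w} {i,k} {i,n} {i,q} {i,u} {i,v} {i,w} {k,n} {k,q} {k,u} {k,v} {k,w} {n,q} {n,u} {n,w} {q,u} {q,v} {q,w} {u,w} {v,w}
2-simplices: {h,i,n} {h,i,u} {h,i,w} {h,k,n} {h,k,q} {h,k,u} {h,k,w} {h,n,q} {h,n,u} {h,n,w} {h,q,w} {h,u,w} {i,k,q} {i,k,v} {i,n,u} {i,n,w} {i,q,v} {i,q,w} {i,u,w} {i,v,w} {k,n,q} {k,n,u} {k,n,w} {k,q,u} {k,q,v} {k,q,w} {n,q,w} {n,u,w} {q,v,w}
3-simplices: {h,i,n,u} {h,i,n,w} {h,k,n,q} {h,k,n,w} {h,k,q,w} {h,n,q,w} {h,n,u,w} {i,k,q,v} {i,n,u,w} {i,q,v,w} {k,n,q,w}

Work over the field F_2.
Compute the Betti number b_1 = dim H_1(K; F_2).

n_0=8 n_1=25 n_2=29 n_3=11  [Z2]
∂1: piv[hi,hk,hn,hq,hu,hw,iv] rk=7  ker:ik,in,iq,iu,iw,kn,kq,ku,kv,kw,nq,nu,nw,qu,qv,qw,uw,vw
∂2: piv[hin,hiu,hiw,hkn,hkq,hku,hkw,hnq,hnu,hnw,hqw,huw,ikq,ikv,iqv,iqw,ivw,kqu] rk=18  ker:inu,inw,iuw,knq,knu,knw,kqv,kqw,nqw,nuw,qvw
∂3: piv[hinu,hinw,hknq,hknw,hkqw,hnqw,hnuw,ikqv,inuw,iqvw] rk=10  ker:knqw
b_1=(25−7)−18=0

b_1=0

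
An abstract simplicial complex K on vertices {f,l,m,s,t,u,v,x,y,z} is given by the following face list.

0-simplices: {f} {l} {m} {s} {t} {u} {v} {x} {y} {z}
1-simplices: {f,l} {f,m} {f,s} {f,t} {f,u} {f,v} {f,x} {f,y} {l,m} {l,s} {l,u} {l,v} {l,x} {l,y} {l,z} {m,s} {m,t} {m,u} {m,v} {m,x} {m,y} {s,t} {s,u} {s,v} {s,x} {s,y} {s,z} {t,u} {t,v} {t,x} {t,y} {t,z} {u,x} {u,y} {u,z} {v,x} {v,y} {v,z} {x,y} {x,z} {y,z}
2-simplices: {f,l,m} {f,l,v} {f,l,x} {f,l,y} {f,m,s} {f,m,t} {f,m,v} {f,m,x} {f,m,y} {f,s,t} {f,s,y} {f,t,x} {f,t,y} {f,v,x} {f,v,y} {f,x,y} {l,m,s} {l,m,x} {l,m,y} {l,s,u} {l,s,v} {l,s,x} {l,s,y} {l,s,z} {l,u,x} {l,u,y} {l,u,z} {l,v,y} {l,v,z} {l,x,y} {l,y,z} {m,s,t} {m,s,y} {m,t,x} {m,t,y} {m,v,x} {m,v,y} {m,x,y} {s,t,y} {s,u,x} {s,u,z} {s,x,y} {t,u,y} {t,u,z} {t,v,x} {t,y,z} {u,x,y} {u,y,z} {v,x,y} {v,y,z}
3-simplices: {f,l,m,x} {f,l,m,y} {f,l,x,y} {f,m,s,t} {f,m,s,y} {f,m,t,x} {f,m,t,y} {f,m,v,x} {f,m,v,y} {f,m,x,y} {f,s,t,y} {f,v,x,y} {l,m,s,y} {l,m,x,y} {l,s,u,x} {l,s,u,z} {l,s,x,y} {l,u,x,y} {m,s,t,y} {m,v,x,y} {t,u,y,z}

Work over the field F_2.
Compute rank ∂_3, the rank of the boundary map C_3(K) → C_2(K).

rank∂_3=18

n_0=10 n_1=41 n_2=50 n_3=21  [Z2]
∂1: piv[fl,fm,fs,ft,fu,fv,fx,fy,lz] rk=9  ker:lm,ls,lu,lv,lx,ly,ms,mt,mu,mv,mx,my,st,su,sv,sx,sy,sz,tu,tv,tx,ty,tz,ux,uy,uz,vx,vy,vz,xy,xz,yz
∂2: piv[flm,flv,flx,fly,fms,fmt,fmv,fmx,fmy,fst,fsy,ftx,fty,fvx,fvy,fxy,lms,lsu,lsv,lsx,lsz,lux,luy,luz,lvz,lyz,tuy,tuz,tvx] rk=29  ker:lmx,lmy,lsy,lvy,lxy,mst,msy,mtx,mty,mvx,mvy,mxy,sty,sux,suz,sxy,tyz,uxy,uyz,vxy,vyz
∂3: piv[flmx,flmy,flxy,fmst,fmsy,fmtx,fmty,fmvx,fmvy,fmxy,fsty,fvxy,lmsy,lsux,lsuz,lsxy,luxy,tuyz] rk=18  ker:lmxy,msty,mvxy
rk∂_3=18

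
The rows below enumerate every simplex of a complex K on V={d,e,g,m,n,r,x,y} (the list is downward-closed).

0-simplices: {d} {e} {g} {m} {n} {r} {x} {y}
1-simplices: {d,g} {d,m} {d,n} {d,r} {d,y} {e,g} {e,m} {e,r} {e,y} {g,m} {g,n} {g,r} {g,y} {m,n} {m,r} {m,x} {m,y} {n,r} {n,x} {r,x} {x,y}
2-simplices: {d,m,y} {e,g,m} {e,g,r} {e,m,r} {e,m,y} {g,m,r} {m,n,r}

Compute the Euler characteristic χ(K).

χ(K)=-6

n_0=8 n_1=21 n_2=7
χ=+8−21+7=-6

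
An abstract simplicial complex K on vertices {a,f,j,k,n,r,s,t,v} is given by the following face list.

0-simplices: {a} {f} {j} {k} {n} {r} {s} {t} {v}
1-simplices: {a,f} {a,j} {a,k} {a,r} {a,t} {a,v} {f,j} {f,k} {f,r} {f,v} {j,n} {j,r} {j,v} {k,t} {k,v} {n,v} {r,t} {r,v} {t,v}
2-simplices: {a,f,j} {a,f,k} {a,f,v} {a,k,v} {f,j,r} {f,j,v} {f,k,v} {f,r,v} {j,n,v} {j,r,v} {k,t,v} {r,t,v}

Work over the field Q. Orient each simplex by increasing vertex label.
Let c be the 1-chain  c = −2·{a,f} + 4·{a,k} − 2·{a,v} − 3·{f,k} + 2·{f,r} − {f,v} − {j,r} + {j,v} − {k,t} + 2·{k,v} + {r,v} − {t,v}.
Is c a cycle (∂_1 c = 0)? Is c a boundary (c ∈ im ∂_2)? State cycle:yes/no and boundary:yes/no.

n_0=9 n_1=19 n_2=12  [Q]
∂1: piv[af,aj,ak,ar,at,av,jn] rk=7  ker:fj,fk,fr,fv,jr,jv,kt,kv,nv,rt,rv,tv
∂2: piv[afj,afk,afv,akv,fjr,fjv,frv,jnv,ktv,rtv] rk=10  ker:fkv,jrv
∂1c = 0
c vs im∂2: reduces to 0 ⇒ boundary

cycle:yes boundary:yes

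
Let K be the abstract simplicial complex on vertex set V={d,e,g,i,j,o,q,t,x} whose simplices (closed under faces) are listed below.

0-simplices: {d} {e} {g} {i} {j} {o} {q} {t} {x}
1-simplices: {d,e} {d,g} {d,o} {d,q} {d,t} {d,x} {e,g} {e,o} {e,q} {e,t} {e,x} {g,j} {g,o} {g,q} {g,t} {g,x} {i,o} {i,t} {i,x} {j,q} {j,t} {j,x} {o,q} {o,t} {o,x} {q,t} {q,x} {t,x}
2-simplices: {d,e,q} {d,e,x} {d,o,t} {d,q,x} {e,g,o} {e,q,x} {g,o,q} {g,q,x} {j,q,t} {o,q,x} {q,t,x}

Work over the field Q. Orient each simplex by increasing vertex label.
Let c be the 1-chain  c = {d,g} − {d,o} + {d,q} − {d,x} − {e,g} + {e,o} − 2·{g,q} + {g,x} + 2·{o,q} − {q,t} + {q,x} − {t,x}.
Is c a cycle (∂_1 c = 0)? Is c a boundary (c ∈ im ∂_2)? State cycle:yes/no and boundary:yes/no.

cycle:no boundary:no

n_0=9 n_1=28 n_2=11  [Q]
∂1: piv[de,dg,do,dq,dt,dx,gj,io] rk=8  ker:eg,eo,eq,et,ex,go,gq,gt,gx,it,ix,jq,jt,jx,oq,ot,ox,qt,qx,tx
∂2: piv[deq,dex,dot,dqx,ego,goq,gqx,jqt,oqx,qtx] rk=10  ker:eqx
∂1c = {g} − 2·{o} + {q}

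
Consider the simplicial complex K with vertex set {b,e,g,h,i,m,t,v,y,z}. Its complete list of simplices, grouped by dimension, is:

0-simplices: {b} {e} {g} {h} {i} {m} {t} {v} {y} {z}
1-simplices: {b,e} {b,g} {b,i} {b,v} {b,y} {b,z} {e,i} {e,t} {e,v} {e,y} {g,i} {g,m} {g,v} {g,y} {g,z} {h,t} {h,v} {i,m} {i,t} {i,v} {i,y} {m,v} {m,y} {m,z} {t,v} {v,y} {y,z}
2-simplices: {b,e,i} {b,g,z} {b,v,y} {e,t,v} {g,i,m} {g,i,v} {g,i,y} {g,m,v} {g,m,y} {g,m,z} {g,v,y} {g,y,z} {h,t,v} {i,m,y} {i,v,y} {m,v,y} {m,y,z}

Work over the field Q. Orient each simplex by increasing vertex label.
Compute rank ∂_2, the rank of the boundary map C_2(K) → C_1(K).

rank∂_2=13

n_0=10 n_1=27 n_2=17  [Q]
∂1: piv[be,bg,bi,bv,by,bz,et,gm,ht] rk=9  ker:ei,ev,ey,gi,gv,gy,gz,hv,im,it,iv,iy,mv,my,mz,tv,vy,yz
∂2: piv[bei,bgz,bvy,etv,gim,giv,giy,gmv,gmy,gmz,gvy,gyz,htv] rk=13  ker:imy,ivy,mvy,myz
rk∂_2=13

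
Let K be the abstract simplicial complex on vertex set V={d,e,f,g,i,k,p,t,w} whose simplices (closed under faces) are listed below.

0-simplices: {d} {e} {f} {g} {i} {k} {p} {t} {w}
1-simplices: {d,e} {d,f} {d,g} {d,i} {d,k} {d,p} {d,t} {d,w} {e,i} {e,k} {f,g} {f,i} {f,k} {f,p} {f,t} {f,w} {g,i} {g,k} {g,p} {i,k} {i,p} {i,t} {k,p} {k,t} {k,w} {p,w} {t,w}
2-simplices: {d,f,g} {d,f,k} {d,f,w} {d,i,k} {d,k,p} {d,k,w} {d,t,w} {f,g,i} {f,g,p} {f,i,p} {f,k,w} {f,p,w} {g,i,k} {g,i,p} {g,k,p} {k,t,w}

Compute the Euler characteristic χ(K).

χ(K)=-2

n_0=9 n_1=27 n_2=16
χ=+9−27+16=-2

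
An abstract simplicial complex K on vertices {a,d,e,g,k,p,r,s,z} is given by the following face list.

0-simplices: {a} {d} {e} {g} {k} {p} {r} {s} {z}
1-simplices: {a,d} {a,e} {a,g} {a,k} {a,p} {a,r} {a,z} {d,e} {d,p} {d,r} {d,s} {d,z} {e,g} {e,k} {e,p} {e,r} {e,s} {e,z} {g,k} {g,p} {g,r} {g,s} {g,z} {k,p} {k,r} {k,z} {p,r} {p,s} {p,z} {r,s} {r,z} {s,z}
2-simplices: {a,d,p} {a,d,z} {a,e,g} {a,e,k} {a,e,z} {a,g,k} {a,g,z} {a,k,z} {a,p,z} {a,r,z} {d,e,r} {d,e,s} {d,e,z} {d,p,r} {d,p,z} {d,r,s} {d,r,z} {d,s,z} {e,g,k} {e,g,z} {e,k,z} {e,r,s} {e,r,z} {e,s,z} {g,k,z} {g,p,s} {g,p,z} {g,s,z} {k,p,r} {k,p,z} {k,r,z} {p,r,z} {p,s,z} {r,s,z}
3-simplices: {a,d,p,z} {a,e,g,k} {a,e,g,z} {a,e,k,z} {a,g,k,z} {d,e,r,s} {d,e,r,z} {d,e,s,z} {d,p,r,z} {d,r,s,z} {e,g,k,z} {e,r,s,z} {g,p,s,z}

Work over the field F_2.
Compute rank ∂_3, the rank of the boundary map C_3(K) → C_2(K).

rank∂_3=11

n_0=9 n_1=32 n_2=34 n_3=13  [Z2]
∂1: piv[ad,ae,ag,ak,ap,ar,az,ds] rk=8  ker:de,dp,dr,dz,eg,ek,ep,er,es,ez,gk,gp,gr,gs,gz,kp,kr,kz,pr,ps,pz,rs,rz,sz
∂2: piv[adp,adz,aeg,aek,aez,agk,agz,akz,apz,arz,der,des,dez,dpr,drs,drz,dsz,gps,gpz,gsz,kpr,kpz] rk=22  ker:dpz,egk,egz,ekz,ers,erz,esz,gkz,krz,prz,psz,rsz
∂3: piv[adpz,aegk,aegz,aekz,agkz,ders,derz,desz,dprz,drsz,gpsz] rk=11  ker:egkz,ersz
rk∂_3=11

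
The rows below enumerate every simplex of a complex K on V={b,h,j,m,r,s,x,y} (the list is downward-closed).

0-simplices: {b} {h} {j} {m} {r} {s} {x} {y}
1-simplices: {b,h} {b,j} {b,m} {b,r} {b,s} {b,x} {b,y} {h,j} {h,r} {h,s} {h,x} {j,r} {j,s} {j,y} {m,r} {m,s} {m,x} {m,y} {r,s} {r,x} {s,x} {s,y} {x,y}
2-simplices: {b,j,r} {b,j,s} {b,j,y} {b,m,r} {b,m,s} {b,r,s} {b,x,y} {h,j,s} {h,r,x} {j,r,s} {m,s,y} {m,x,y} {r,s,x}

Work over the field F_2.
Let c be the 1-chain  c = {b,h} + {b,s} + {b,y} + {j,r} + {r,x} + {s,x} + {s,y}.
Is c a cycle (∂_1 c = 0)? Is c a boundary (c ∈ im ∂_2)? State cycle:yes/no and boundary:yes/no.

cycle:no boundary:no

n_0=8 n_1=23 n_2=13  [Z2]
∂1: piv[bh,bj,bm,br,bs,bx,by] rk=7  ker:hj,hr,hs,hx,jr,js,jy,mr,ms,mx,my,rs,rx,sx,sy,xy
∂2: piv[bjr,bjs,bjy,bmr,bms,brs,bxy,hjs,hrx,msy,mxy,rsx] rk=12  ker:jrs
∂1c = {b} + {h} + {j} + {s}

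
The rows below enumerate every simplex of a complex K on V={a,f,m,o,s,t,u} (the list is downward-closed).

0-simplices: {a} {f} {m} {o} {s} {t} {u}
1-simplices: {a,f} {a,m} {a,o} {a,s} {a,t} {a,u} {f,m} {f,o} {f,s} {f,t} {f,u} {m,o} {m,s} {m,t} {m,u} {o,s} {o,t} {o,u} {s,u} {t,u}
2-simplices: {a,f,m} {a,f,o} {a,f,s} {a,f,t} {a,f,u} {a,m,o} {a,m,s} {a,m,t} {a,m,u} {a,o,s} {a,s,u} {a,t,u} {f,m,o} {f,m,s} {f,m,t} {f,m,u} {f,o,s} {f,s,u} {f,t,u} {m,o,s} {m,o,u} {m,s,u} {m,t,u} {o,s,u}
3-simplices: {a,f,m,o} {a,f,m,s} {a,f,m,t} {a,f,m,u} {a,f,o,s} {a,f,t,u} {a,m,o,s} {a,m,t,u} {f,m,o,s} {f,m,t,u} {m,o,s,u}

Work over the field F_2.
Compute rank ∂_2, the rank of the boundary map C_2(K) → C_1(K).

rank∂_2=13

n_0=7 n_1=20 n_2=24 n_3=11  [Z2]
∂1: piv[af,am,ao,as,at,au] rk=6  ker:fm,fo,fs,ft,fu,mo,ms,mt,mu,os,ot,ou,su,tu
∂2: piv[afm,afo,afs,aft,afu,amo,ams,amt,amu,aos,asu,atu,mou] rk=13  ker:fmo,fms,fmt,fmu,fos,fsu,ftu,mos,msu,mtu,osu
∂3: piv[afmo,afms,afmt,afmu,afos,aftu,amos,amtu,mosu] rk=9  ker:fmos,fmtu
rk∂_2=13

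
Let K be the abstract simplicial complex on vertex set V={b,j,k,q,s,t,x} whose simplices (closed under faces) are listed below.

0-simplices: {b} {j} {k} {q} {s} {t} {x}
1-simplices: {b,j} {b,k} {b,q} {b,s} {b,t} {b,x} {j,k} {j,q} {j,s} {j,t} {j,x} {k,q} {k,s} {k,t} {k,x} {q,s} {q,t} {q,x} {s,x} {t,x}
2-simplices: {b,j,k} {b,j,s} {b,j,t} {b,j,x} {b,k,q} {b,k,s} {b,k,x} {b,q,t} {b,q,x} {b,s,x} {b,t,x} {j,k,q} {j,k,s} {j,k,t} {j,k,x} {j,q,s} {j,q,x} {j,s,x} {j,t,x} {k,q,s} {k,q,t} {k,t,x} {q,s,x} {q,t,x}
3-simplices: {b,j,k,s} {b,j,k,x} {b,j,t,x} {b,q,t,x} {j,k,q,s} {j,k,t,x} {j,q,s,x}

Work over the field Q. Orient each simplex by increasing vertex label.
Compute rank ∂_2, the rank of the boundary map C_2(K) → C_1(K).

n_0=7 n_1=20 n_2=24 n_3=7  [Q]
∂1: piv[bj,bk,bq,bs,bt,bx] rk=6  ker:jk,jq,js,jt,jx,kq,ks,kt,kx,qs,qt,qx,sx,tx
∂2: piv[bjk,bjs,bjt,bjx,bkq,bks,bkx,bqt,bqx,bsx,btx,jkq,jkt,jqs] rk=14  ker:jks,jkx,jqx,jsx,jtx,kqs,kqt,ktx,qsx,qtx
∂3: piv[bjks,bjkx,bjtx,bqtx,jkqs,jktx,jqsx] rk=7
rk∂_2=14

rank∂_2=14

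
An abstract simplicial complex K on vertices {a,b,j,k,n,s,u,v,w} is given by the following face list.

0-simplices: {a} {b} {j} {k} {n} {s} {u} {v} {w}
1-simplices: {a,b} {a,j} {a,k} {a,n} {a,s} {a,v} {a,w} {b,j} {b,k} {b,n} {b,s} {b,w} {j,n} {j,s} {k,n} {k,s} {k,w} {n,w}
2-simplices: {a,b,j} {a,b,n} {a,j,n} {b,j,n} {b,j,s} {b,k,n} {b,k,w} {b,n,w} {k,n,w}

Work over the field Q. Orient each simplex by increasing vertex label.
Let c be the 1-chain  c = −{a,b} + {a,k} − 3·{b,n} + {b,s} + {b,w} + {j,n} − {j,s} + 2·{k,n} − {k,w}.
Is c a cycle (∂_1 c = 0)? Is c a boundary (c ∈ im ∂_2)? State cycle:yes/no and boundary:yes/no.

cycle:yes boundary:no

n_0=9 n_1=18 n_2=9  [Q]
∂1: piv[ab,aj,ak,an,as,av,aw] rk=7  ker:bj,bk,bn,bs,bw,jn,js,kn,ks,kw,nw
∂2: piv[abj,abn,ajn,bjs,bkn,bkw,bnw] rk=7  ker:bjn,knw
∂1c = 0
c vs im∂2: residual ≠ 0 ⇒ not boundary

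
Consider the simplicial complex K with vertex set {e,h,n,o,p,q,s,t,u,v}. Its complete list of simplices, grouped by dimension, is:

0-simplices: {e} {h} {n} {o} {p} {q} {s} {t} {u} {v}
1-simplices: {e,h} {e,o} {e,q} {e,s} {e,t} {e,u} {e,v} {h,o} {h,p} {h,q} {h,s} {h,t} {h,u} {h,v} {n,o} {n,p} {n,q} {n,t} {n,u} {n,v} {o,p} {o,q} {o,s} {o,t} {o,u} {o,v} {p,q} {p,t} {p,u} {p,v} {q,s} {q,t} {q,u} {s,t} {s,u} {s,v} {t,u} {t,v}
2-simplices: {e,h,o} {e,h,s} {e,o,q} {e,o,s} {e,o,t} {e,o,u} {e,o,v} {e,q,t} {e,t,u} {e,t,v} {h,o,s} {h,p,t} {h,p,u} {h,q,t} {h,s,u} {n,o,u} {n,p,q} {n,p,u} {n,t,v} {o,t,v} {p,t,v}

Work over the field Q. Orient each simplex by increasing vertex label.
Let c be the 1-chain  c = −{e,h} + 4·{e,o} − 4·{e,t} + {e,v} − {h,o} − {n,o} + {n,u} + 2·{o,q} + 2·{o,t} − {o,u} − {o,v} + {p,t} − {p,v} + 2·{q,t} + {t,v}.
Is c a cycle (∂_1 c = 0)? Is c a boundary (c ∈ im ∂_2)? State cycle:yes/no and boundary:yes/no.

cycle:yes boundary:yes

n_0=10 n_1=38 n_2=21  [Q]
∂1: piv[eh,eo,eq,es,et,eu,ev,hp,no] rk=9  ker:ho,hq,hs,ht,hu,hv,np,nq,nt,nu,nv,op,oq,os,ot,ou,ov,pq,pt,pu,pv,qs,qt,qu,st,su,sv,tu,tv
∂2: piv[eho,ehs,eoq,eos,eot,eou,eov,eqt,etu,etv,hpt,hpu,hqt,hsu,nou,npq,npu,ntv,ptv] rk=19  ker:hos,otv
∂1c = 0
c vs im∂2: reduces to 0 ⇒ boundary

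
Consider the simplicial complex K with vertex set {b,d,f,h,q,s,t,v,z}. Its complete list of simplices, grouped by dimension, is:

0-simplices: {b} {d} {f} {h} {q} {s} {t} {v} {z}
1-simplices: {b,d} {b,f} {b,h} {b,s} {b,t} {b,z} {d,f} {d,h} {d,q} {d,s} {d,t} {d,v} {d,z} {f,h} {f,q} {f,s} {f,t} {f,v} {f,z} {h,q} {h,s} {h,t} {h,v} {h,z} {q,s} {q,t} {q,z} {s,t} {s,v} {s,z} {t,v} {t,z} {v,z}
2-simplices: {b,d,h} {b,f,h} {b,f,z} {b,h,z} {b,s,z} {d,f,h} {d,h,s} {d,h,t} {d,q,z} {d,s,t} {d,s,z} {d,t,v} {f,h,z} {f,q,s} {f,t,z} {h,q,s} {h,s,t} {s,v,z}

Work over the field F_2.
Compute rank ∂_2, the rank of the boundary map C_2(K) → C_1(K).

rank∂_2=16

n_0=9 n_1=33 n_2=18  [Z2]
∂1: piv[bd,bf,bh,bs,bt,bz,dq,dv] rk=8  ker:df,dh,ds,dt,dz,fh,fq,fs,ft,fv,fz,hq,hs,ht,hv,hz,qs,qt,qz,st,sv,sz,tv,tz,vz
∂2: piv[bdh,bfh,bfz,bhz,bsz,dfh,dhs,dht,dqz,dst,dsz,dtv,fqs,ftz,hqs,svz] rk=16  ker:fhz,hst
rk∂_2=16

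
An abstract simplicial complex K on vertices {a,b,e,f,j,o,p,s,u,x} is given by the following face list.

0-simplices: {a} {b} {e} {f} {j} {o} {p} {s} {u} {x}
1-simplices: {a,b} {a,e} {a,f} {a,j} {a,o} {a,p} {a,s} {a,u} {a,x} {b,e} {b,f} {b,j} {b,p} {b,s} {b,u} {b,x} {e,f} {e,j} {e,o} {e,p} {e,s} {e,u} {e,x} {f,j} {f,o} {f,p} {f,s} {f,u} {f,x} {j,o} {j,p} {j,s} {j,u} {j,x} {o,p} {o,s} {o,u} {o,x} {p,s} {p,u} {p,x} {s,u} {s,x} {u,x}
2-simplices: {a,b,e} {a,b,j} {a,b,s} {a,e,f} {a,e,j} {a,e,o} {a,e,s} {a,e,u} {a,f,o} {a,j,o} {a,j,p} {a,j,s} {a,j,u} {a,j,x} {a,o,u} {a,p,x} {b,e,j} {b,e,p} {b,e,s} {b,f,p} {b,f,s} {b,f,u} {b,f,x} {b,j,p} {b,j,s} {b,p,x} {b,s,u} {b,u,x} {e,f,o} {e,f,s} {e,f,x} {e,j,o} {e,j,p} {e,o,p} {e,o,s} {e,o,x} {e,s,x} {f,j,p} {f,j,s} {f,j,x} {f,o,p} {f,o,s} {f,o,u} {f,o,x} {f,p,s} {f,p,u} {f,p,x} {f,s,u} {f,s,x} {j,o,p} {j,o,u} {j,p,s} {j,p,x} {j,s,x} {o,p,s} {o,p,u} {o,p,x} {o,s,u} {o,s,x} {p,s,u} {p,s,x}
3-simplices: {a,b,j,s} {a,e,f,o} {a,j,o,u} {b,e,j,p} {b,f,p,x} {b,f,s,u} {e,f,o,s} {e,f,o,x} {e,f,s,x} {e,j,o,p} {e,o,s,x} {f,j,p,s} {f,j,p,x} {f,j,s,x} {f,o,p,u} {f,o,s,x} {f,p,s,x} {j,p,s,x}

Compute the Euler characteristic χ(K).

χ(K)=9

n_0=10 n_1=44 n_2=61 n_3=18
χ=+10−44+61−18=9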